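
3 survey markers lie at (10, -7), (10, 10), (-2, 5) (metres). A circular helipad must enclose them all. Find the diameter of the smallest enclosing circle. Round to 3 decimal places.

18.385

Call the three points A, B, C in the order given.
Side lengths²: AB² = 289, AC² = 288, BC² = 169.
Since AB² = 289 < 288 + 169 = 457, the triangle is acute, so the smallest enclosing circle is the circumcircle.
Circumcentre = (6.5, 1.5), r² = 84.5.
Diameter = 2r = 2√(84.5) ≈ 18.385.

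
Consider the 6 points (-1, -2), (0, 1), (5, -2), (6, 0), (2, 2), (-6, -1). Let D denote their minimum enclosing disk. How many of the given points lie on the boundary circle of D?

2

The farthest pair is (6, 0)–(-6, -1) with squared distance 145. The circle on this segment as diameter has centre (0, -0.5) and r² = 145/4 = 36.25.
Check (-1, -2): distance² to centre = 3.25 ≤ 36.25, so it lies inside.
All remaining points lie in this disk, and no smaller disk contains both endpoints, so this is the minimum enclosing circle.
The points at distance exactly r from the centre are (6, 0), (-6, -1) — 2 points.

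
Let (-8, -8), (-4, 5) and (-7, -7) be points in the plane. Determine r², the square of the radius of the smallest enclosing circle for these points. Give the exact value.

Call the three points A, B, C in the order given.
Side lengths²: AB² = 185, AC² = 2, BC² = 153.
Since AB² = 185 ≥ 153 + 2 = 155, the angle opposite AB is not acute, so the smallest enclosing circle has AB as diameter.
Centre = midpoint of AB = (-6, -1.5), r² = 185/4 = 46.25.

46.25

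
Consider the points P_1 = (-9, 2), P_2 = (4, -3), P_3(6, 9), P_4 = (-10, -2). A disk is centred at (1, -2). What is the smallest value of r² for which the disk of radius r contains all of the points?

146

The required radius is the distance from (1, -2) to the farthest point.
Squared distances: 116, 10, 146, 121.
Maximum is 146, attained at P_3.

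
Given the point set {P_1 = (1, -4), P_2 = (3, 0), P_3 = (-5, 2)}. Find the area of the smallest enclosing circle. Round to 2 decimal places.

Side lengths²: P_1P_2² = 20, P_1P_3² = 72, P_2P_3² = 68.
Since P_1P_3² = 72 < 68 + 20 = 88, the triangle is acute, so the smallest enclosing circle is the circumcircle.
Circumcentre = (-4/3, -1/3), r² = 170/9.
Area = π·r² = π·170/9 ≈ 59.34.

59.34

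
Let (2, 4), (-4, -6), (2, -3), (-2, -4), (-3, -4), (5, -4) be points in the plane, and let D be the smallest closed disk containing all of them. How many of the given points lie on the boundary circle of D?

The minimum enclosing circle is determined by three boundary points: (2, 4), (-4, -6), (5, -4).
Their circumcentre is (-23/78, -37/26) with r² = 105485/3042.
The farthest remaining point (-3, -4) is at distance² 42461/3042 ≤ 105485/3042.
The points at distance exactly r from the centre are (2, 4), (-4, -6), (5, -4) — 3 points.

3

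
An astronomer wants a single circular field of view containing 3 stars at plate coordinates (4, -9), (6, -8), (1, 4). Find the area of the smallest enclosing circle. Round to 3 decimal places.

Call the three points A, B, C in the order given.
Side lengths²: AB² = 5, AC² = 178, BC² = 169.
Since AC² = 178 ≥ 169 + 5 = 174, the angle opposite AC is not acute, so the smallest enclosing circle has AC as diameter.
Centre = midpoint of AC = (2.5, -2.5), r² = 178/4 = 44.5.
Area = π·r² = π·44.5 ≈ 139.801.

139.801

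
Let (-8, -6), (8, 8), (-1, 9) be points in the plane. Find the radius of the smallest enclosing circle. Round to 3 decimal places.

10.630

Call the three points A, B, C in the order given.
Side lengths²: AB² = 452, AC² = 274, BC² = 82.
Since AB² = 452 ≥ 274 + 82 = 356, the angle opposite AB is not acute, so the smallest enclosing circle has AB as diameter.
Centre = midpoint of AB = (0, 1), r² = 452/4 = 113.
r = √113 ≈ 10.630.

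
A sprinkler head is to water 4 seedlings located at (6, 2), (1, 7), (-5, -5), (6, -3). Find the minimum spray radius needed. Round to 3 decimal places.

6.988

By Welzl's lemma the MEC is supported by two points (diametrically opposite) or three points (on a circumcircle).
The minimum enclosing circle is determined by three boundary points: (1, 7), (-5, -5), (6, -3).
Their circumcentre is (-0.25, 0.125) with r² = 48.828125.
The farthest remaining point (6, 2) is at distance² 42.578125 ≤ 48.828125.
r = √(48.828125) ≈ 6.988.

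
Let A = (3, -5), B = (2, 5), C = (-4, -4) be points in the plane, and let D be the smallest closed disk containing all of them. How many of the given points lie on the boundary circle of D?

Side lengths²: AB² = 101, AC² = 50, BC² = 117.
Since BC² = 117 < 101 + 50 = 151, the triangle is acute, so the smallest enclosing circle is the circumcircle.
Circumcentre = (5/46, -11/46), r² = 32825/1058.
The points at distance exactly r from the centre are A, B, C — 3 points.

3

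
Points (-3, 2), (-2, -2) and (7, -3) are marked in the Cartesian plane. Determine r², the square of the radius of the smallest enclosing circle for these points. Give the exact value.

Call the three points A, B, C in the order given.
Side lengths²: AB² = 17, AC² = 125, BC² = 82.
Since AC² = 125 ≥ 82 + 17 = 99, the angle opposite AC is not acute, so the smallest enclosing circle has AC as diameter.
Centre = midpoint of AC = (2, -0.5), r² = 125/4 = 31.25.

31.25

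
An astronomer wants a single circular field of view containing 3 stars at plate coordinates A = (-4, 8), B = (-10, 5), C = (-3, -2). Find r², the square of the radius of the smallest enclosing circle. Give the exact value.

505/18

Side lengths²: AB² = 45, AC² = 101, BC² = 98.
Since AC² = 101 < 98 + 45 = 143, the triangle is acute, so the smallest enclosing circle is the circumcircle.
Circumcentre = (-31/6, 17/6), r² = 505/18.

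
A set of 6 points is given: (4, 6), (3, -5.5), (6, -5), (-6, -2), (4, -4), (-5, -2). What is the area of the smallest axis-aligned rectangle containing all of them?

x ranges over [-6, 6], width 12.
y ranges over [-5.5, 6], height 11.5.
Area = 12 × 11.5 = 138.

138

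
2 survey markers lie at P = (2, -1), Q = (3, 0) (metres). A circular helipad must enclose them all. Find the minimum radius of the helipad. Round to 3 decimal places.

0.707

The smallest circle enclosing two points has them as diameter endpoints.
Centre = midpoint = (2.5, -0.5); r² = |PQ|²/4 = 2/4 = 0.5.
r = √(0.5) ≈ 0.707.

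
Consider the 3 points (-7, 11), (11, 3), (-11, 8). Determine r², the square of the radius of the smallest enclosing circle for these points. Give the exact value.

Call the three points A, B, C in the order given.
Side lengths²: AB² = 388, AC² = 25, BC² = 509.
Since BC² = 509 ≥ 388 + 25 = 413, the angle opposite BC is not acute, so the smallest enclosing circle has BC as diameter.
Centre = midpoint of BC = (0, 5.5), r² = 509/4 = 127.25.

127.25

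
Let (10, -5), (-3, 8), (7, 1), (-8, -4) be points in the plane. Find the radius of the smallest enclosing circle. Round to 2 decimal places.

9.75

The minimum enclosing circle of a finite set is fixed by two of the points (as a diameter) or three (as a circumcircle).
The minimum enclosing circle is determined by three boundary points: (10, -5), (-3, 8), (-8, -4).
Their circumcentre is (41/34, -27/34) with r² = 54925/578.
The farthest remaining point (7, 1) is at distance² 21265/578 ≤ 54925/578.
r = √(54925/578) ≈ 9.75.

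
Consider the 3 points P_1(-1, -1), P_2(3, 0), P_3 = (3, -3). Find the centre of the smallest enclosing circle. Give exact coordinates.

(1.25, -1.5)

Side lengths²: P_1P_2² = 17, P_1P_3² = 20, P_2P_3² = 9.
Since P_1P_3² = 20 < 17 + 9 = 26, the triangle is acute, so the smallest enclosing circle is the circumcircle.
Circumcentre = (1.25, -1.5), r² = 5.3125.
Centre = (1.25, -1.5).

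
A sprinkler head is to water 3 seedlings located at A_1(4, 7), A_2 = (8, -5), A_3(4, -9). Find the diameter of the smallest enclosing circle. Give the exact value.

16

Side lengths²: A_1A_2² = 160, A_1A_3² = 256, A_2A_3² = 32.
Since A_1A_3² = 256 ≥ 160 + 32 = 192, the angle opposite A_1A_3 is not acute, so the smallest enclosing circle has A_1A_3 as diameter.
Centre = midpoint of A_1A_3 = (4, -1), r² = 256/4 = 64.
Diameter = 2r = 2√64 = 16.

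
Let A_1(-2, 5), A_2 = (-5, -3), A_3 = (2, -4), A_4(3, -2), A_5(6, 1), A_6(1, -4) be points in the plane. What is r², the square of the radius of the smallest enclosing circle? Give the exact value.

The minimum enclosing circle is determined by three boundary points: A_1, A_2, A_5.
Their circumcentre is (11/38, -8/19) with r² = 50005/1444.
The farthest remaining point A_3 is at distance² 22721/1444 ≤ 50005/1444.

50005/1444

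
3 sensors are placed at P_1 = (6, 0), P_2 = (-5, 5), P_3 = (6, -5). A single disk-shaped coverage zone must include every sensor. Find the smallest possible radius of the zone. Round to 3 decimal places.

Side lengths²: P_1P_2² = 146, P_1P_3² = 25, P_2P_3² = 221.
Since P_2P_3² = 221 ≥ 146 + 25 = 171, the angle opposite P_2P_3 is not acute, so the smallest enclosing circle has P_2P_3 as diameter.
Centre = midpoint of P_2P_3 = (0.5, 0), r² = 221/4 = 55.25.
r = √(55.25) ≈ 7.433.

7.433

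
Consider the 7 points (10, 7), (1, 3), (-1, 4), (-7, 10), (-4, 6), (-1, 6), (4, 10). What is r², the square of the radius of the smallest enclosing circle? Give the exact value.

74.5

A smallest enclosing disk is always determined by at most three of the input points on its boundary.
The farthest pair is (10, 7)–(-7, 10) with squared distance 298. The circle on this segment as diameter has centre (1.5, 8.5) and r² = 298/4 = 74.5.
Check (1, 3): distance² to centre = 30.5 ≤ 74.5, so it lies inside.
All remaining points lie in this disk, and no smaller disk contains both endpoints, so this is the minimum enclosing circle.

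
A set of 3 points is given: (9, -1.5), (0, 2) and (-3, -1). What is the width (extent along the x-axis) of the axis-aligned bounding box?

12

max x = 9, min x = -3, so width = 12.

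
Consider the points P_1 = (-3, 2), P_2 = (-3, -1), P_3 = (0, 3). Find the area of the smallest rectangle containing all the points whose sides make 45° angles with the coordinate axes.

10.5

In coordinates u = x + y, v = x − y the rectangle is axis-aligned; the map (x,y)→(u,v) scales areas by 2.
u-values: -1, -4, 3; range = 3 − (-4) = 7.
v-values: -5, -2, -3; range = -2 − (-5) = 3.
Area = (7 × 3) / 2 = 10.5.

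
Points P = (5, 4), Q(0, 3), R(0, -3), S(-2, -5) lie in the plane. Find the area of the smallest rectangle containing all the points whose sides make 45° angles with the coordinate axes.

48

In coordinates u = x + y, v = x − y the rectangle is axis-aligned; the map (x,y)→(u,v) scales areas by 2.
u-values: 9, 3, -3, -7; range = 9 − (-7) = 16.
v-values: 1, -3, 3, 3; range = 3 − (-3) = 6.
Area = (16 × 6) / 2 = 48.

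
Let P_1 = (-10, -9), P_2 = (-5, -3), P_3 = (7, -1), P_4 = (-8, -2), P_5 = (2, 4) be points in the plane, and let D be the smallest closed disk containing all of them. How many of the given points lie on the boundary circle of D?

3

The minimum enclosing circle of a finite set is fixed by two of the points (as a diameter) or three (as a circumcircle).
The minimum enclosing circle is determined by three boundary points: P_1, P_3, P_5.
Their circumcentre is (-1.66, -4.66) with r² = 88.3912.
The farthest remaining point P_4 is at distance² 47.2712 ≤ 88.3912.
The points at distance exactly r from the centre are P_1, P_3, P_5 — 3 points.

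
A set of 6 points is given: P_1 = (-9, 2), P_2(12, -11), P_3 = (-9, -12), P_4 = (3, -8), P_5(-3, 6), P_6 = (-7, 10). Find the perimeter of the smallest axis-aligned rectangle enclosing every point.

Width = max x − min x = 12 − (-9) = 21.
Height = max y − min y = 10 − (-12) = 22.
Perimeter = 2(21 + 22) = 86.

86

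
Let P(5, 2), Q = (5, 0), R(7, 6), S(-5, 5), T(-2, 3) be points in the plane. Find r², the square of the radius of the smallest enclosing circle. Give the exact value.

The minimum enclosing circle of a finite set is fixed by two of the points (as a diameter) or three (as a circumcircle).
The minimum enclosing circle is determined by three boundary points: Q, R, S.
Their circumcentre is (15/14, 65/14) with r² = 3625/98.
The farthest remaining point P is at distance² 2197/98 ≤ 3625/98.

3625/98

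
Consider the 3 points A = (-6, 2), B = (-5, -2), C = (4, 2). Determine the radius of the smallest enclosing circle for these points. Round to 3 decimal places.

Side lengths²: AB² = 17, AC² = 100, BC² = 97.
Since AC² = 100 < 97 + 17 = 114, the triangle is acute, so the smallest enclosing circle is the circumcircle.
Circumcentre = (-1, 1.125), r² = 25.765625.
r = √(25.765625) ≈ 5.076.

5.076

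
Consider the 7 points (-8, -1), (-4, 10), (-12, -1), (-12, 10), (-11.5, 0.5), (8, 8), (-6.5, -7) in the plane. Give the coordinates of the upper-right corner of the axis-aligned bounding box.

x-range [-12, 8], y-range [-7, 10].
The upper-right corner is (8, 10).

(8, 10)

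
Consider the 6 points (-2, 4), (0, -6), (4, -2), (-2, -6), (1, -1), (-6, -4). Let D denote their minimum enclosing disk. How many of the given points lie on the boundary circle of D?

3

The minimum enclosing circle is determined by three boundary points: (-2, 4), (4, -2), (-6, -4).
Their circumcentre is (-4/3, -4/3) with r² = 260/9.
The farthest remaining point (0, -6) is at distance² 212/9 ≤ 260/9.
The points at distance exactly r from the centre are (-2, 4), (4, -2), (-6, -4) — 3 points.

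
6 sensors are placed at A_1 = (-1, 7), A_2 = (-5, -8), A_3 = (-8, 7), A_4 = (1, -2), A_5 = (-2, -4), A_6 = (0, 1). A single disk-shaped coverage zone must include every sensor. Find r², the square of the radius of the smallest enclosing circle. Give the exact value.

The minimum enclosing circle is determined by three boundary points: A_1, A_2, A_3.
Their circumcentre is (-4.5, -0.1) with r² = 62.66.
The farthest remaining point A_4 is at distance² 33.86 ≤ 62.66.

62.66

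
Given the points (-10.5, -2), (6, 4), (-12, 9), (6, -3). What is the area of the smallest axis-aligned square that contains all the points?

The bounding box has width 18 and height 12.
An axis-aligned square enclosing the set must have side ≥ max(width, height).
So the minimum side is max(18, 12) = 18.
Area = 18² = 324.

324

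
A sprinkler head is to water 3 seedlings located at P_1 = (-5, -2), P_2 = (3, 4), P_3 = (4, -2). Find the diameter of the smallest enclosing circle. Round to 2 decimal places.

Side lengths²: P_1P_2² = 100, P_1P_3² = 81, P_2P_3² = 37.
Since P_1P_2² = 100 < 81 + 37 = 118, the triangle is acute, so the smallest enclosing circle is the circumcircle.
Circumcentre = (-0.5, 1/3), r² = 925/36.
Diameter = 2r = 2√(925/36) ≈ 10.14.

10.14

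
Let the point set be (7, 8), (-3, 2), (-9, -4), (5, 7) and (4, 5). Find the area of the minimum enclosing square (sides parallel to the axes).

The bounding box has width 16 and height 12.
An axis-aligned square enclosing the set must have side ≥ max(width, height).
So the minimum side is max(16, 12) = 16.
Area = 16² = 256.

256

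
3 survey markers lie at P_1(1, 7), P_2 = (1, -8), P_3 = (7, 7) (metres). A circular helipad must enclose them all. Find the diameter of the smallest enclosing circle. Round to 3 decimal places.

16.155

Side lengths²: P_1P_2² = 225, P_1P_3² = 36, P_2P_3² = 261.
Since P_2P_3² = 261 ≥ 225 + 36 = 261, the angle opposite P_2P_3 is not acute, so the smallest enclosing circle has P_2P_3 as diameter.
Centre = midpoint of P_2P_3 = (4, -0.5), r² = 261/4 = 65.25.
Diameter = 2r = 2√(65.25) ≈ 16.155.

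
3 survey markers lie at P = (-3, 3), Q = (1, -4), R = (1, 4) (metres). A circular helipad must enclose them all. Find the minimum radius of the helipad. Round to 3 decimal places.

4.155

Side lengths²: PQ² = 65, PR² = 17, QR² = 64.
Since PQ² = 65 < 64 + 17 = 81, the triangle is acute, so the smallest enclosing circle is the circumcircle.
Circumcentre = (-0.125, 0), r² = 17.265625.
r = √(17.265625) ≈ 4.155.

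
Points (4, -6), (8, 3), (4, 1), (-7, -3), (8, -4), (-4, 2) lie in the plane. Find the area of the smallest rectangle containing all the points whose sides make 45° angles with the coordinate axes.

189

In coordinates u = x + y, v = x − y the rectangle is axis-aligned; the map (x,y)→(u,v) scales areas by 2.
u-values: -2, 11, 5, -10, 4, -2; range = 11 − (-10) = 21.
v-values: 10, 5, 3, -4, 12, -6; range = 12 − (-6) = 18.
Area = (21 × 18) / 2 = 189.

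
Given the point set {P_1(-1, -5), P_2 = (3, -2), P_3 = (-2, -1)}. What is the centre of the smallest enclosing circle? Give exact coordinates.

(11/38, -97/38)

Side lengths²: P_1P_2² = 25, P_1P_3² = 17, P_2P_3² = 26.
Since P_2P_3² = 26 < 25 + 17 = 42, the triangle is acute, so the smallest enclosing circle is the circumcircle.
Circumcentre = (11/38, -97/38), r² = 5525/722.
Centre = (11/38, -97/38).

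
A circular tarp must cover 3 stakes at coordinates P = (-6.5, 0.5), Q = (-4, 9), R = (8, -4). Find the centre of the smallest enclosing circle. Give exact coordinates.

Side lengths²: PQ² = 78.5, PR² = 230.5, QR² = 313.
Since QR² = 313 ≥ 230.5 + 78.5 = 309, the angle opposite QR is not acute, so the smallest enclosing circle has QR as diameter.
Centre = midpoint of QR = (2, 2.5), r² = 313/4 = 78.25.
Centre = (2, 2.5).

(2, 2.5)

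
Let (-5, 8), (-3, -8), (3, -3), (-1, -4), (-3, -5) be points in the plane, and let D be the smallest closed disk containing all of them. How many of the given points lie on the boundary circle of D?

2

A smallest enclosing disk is always determined by at most three of the input points on its boundary.
The farthest pair is (-5, 8)–(-3, -8) with squared distance 260. The circle on this segment as diameter has centre (-4, 0) and r² = 260/4 = 65.
Check (3, -3): distance² to centre = 58 ≤ 65, so it lies inside.
All remaining points lie in this disk, and no smaller disk contains both endpoints, so this is the minimum enclosing circle.
The points at distance exactly r from the centre are (-5, 8), (-3, -8) — 2 points.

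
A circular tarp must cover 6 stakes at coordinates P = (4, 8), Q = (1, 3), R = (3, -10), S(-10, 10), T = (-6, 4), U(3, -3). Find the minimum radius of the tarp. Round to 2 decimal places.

11.93

By Welzl's lemma the MEC is supported by two points (diametrically opposite) or three points (on a circumcircle).
The farthest pair is R–S with squared distance 569. The circle on this segment as diameter has centre (-3.5, 0) and r² = 569/4 = 142.25.
Check P: distance² to centre = 120.25 ≤ 142.25, so it lies inside.
All remaining points lie in this disk, and no smaller disk contains both endpoints, so this is the minimum enclosing circle.
r = √(142.25) ≈ 11.93.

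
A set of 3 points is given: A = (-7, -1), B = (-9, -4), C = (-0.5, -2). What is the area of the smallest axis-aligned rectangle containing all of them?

x ranges over [-9, -0.5], width 8.5.
y ranges over [-4, -1], height 3.
Area = 8.5 × 3 = 25.5.

25.5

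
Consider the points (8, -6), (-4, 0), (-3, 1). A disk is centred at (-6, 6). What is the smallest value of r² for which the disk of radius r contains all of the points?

The required radius is the distance from (-6, 6) to the farthest point.
Squared distances: 340, 40, 34.
Maximum is 340, attained at (8, -6).

340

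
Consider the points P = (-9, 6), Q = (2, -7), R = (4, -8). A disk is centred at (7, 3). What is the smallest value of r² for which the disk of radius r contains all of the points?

The required radius is the distance from (7, 3) to the farthest point.
Squared distances: 265, 125, 130.
Maximum is 265, attained at P.

265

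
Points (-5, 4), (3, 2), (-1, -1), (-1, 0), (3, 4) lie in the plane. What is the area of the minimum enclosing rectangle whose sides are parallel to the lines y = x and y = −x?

45

In coordinates u = x + y, v = x − y the rectangle is axis-aligned; the map (x,y)→(u,v) scales areas by 2.
u-values: -1, 5, -2, -1, 7; range = 7 − (-2) = 9.
v-values: -9, 1, 0, -1, -1; range = 1 − (-9) = 10.
Area = (9 × 10) / 2 = 45.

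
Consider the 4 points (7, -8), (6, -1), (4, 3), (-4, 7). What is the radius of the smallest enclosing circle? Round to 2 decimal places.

9.30

The farthest pair is (7, -8)–(-4, 7) with squared distance 346. The circle on this segment as diameter has centre (1.5, -0.5) and r² = 346/4 = 86.5.
Check (6, -1): distance² to centre = 20.5 ≤ 86.5, so it lies inside.
All remaining points lie in this disk, and no smaller disk contains both endpoints, so this is the minimum enclosing circle.
r = √(86.5) ≈ 9.30.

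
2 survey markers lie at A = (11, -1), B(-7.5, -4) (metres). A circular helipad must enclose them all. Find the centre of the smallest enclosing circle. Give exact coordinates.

The smallest circle enclosing two points has them as diameter endpoints.
Centre = midpoint = (1.75, -2.5); r² = |AB|²/4 = 351.25/4 = 87.8125.
Centre = (1.75, -2.5).

(1.75, -2.5)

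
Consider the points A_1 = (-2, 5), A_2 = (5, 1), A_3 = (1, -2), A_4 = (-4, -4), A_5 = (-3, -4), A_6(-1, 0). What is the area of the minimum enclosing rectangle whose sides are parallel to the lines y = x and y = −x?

77

In coordinates u = x + y, v = x − y the rectangle is axis-aligned; the map (x,y)→(u,v) scales areas by 2.
u-values: 3, 6, -1, -8, -7, -1; range = 6 − (-8) = 14.
v-values: -7, 4, 3, 0, 1, -1; range = 4 − (-7) = 11.
Area = (14 × 11) / 2 = 77.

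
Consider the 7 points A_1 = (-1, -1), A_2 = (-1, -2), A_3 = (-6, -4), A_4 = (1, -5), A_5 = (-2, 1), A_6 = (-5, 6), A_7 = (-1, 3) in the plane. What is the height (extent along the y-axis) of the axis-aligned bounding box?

11

max y = 6, min y = -5, so height = 11.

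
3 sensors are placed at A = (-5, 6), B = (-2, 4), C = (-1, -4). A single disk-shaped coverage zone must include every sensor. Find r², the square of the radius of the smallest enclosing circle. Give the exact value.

29

Side lengths²: AB² = 13, AC² = 116, BC² = 65.
Since AC² = 116 ≥ 65 + 13 = 78, the angle opposite AC is not acute, so the smallest enclosing circle has AC as diameter.
Centre = midpoint of AC = (-3, 1), r² = 116/4 = 29.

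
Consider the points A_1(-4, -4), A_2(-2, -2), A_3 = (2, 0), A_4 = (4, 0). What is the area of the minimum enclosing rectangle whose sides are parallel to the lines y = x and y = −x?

In coordinates u = x + y, v = x − y the rectangle is axis-aligned; the map (x,y)→(u,v) scales areas by 2.
u-values: -8, -4, 2, 4; range = 4 − (-8) = 12.
v-values: 0, 0, 2, 4; range = 4 − 0 = 4.
Area = (12 × 4) / 2 = 24.

24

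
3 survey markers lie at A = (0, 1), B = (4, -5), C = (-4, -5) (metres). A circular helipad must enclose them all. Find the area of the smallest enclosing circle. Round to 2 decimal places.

Side lengths²: AB² = 52, AC² = 52, BC² = 64.
Since BC² = 64 < 52 + 52 = 104, the triangle is acute, so the smallest enclosing circle is the circumcircle.
Circumcentre = (0, -10/3), r² = 169/9.
Area = π·r² = π·169/9 ≈ 58.99.

58.99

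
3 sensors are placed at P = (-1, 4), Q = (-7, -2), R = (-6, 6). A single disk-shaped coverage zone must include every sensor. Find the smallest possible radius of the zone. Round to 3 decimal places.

4.386

Side lengths²: PQ² = 72, PR² = 29, QR² = 65.
Since PQ² = 72 < 65 + 29 = 94, the triangle is acute, so the smallest enclosing circle is the circumcircle.
Circumcentre = (-67/14, 25/14), r² = 1885/98.
r = √(1885/98) ≈ 4.386.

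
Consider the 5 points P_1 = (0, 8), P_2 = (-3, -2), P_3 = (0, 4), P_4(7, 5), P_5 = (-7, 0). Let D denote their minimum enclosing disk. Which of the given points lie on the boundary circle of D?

The farthest pair is P_4–P_5 with squared distance 221. The circle on this segment as diameter has centre (0, 2.5) and r² = 221/4 = 55.25.
Check P_1: distance² to centre = 30.25 ≤ 55.25, so it lies inside.
All remaining points lie in this disk, and no smaller disk contains both endpoints, so this is the minimum enclosing circle.
The points at distance exactly r from the centre are P_4, P_5 — 2 points.

P_4, P_5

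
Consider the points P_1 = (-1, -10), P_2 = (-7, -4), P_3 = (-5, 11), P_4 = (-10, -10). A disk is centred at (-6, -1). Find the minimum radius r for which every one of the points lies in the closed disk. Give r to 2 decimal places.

The required radius is the distance from (-6, -1) to the farthest point.
Squared distances: 106, 10, 145, 97.
Maximum is 145, attained at P_3.
r = √145 ≈ 12.04.

12.04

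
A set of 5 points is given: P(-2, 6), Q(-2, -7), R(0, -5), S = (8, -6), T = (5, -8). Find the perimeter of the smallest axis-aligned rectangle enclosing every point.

48

Width = max x − min x = 8 − (-2) = 10.
Height = max y − min y = 6 − (-8) = 14.
Perimeter = 2(10 + 14) = 48.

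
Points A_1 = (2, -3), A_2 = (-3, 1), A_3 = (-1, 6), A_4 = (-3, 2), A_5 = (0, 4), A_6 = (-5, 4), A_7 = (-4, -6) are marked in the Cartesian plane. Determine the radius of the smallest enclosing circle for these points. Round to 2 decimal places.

The farthest pair is A_3–A_7 with squared distance 153. The circle on this segment as diameter has centre (-2.5, 0) and r² = 153/4 = 38.25.
Check A_1: distance² to centre = 29.25 ≤ 38.25, so it lies inside.
All remaining points lie in this disk, and no smaller disk contains both endpoints, so this is the minimum enclosing circle.
r = √(38.25) ≈ 6.18.

6.18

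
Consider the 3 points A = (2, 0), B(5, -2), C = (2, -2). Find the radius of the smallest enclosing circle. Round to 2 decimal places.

Side lengths²: AB² = 13, AC² = 4, BC² = 9.
Since AB² = 13 ≥ 9 + 4 = 13, the angle opposite AB is not acute, so the smallest enclosing circle has AB as diameter.
Centre = midpoint of AB = (3.5, -1), r² = 13/4 = 3.25.
r = √(3.25) ≈ 1.80.

1.80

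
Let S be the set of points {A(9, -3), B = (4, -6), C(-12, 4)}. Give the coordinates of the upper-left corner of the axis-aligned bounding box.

(-12, 4)

x-range [-12, 9], y-range [-6, 4].
The upper-left corner is (-12, 4).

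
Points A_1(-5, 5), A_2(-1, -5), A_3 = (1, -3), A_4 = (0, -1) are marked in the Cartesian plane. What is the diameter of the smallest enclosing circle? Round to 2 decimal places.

10.77

The farthest pair is A_1–A_2 with squared distance 116. The circle on this segment as diameter has centre (-3, 0) and r² = 116/4 = 29.
Check A_3: distance² to centre = 25 ≤ 29, so it lies inside.
All remaining points lie in this disk, and no smaller disk contains both endpoints, so this is the minimum enclosing circle.
Diameter = 2r = 2√29 ≈ 10.77.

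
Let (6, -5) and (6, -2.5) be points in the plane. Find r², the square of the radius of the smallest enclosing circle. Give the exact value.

1.5625

The smallest circle enclosing two points has them as diameter endpoints.
Centre = midpoint = (6, -3.75); r² = |(6, -5)−(6, -2.5)|²/4 = 6.25/4 = 1.5625.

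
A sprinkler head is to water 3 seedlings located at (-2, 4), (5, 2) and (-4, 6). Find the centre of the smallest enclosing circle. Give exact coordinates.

(0.5, 4)

Call the three points A, B, C in the order given.
Side lengths²: AB² = 53, AC² = 8, BC² = 97.
Since BC² = 97 ≥ 53 + 8 = 61, the angle opposite BC is not acute, so the smallest enclosing circle has BC as diameter.
Centre = midpoint of BC = (0.5, 4), r² = 97/4 = 24.25.
Centre = (0.5, 4).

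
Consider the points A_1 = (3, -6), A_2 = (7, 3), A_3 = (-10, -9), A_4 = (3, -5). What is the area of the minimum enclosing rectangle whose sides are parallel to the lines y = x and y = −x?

In coordinates u = x + y, v = x − y the rectangle is axis-aligned; the map (x,y)→(u,v) scales areas by 2.
u-values: -3, 10, -19, -2; range = 10 − (-19) = 29.
v-values: 9, 4, -1, 8; range = 9 − (-1) = 10.
Area = (29 × 10) / 2 = 145.

145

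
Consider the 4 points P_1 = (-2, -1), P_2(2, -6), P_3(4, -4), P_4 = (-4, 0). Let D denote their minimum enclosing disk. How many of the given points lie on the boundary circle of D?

3

The minimum enclosing circle of a finite set is fixed by two of the points (as a diameter) or three (as a circumcircle).
The farthest pair is P_3–P_4 with squared distance 80. The circle on this segment as diameter has centre (0, -2) and r² = 80/4 = 20.
Check P_1: distance² to centre = 5 ≤ 20, so it lies inside.
All remaining points lie in this disk, and no smaller disk contains both endpoints, so this is the minimum enclosing circle.
The points at distance exactly r from the centre are P_2, P_3, P_4 — 3 points.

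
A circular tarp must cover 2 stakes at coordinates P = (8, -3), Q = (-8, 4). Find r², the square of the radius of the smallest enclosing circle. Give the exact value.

76.25

The smallest circle enclosing two points has them as diameter endpoints.
Centre = midpoint = (0, 0.5); r² = |PQ|²/4 = 305/4 = 76.25.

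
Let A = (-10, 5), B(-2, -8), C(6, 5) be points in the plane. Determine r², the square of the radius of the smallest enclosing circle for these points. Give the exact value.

Side lengths²: AB² = 233, AC² = 256, BC² = 233.
Since AC² = 256 < 233 + 233 = 466, the triangle is acute, so the smallest enclosing circle is the circumcircle.
Circumcentre = (-2, 25/26), r² = 54289/676.

54289/676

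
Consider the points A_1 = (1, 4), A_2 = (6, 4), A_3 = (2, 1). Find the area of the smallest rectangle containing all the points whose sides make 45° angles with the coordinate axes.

17.5

In coordinates u = x + y, v = x − y the rectangle is axis-aligned; the map (x,y)→(u,v) scales areas by 2.
u-values: 5, 10, 3; range = 10 − 3 = 7.
v-values: -3, 2, 1; range = 2 − (-3) = 5.
Area = (7 × 5) / 2 = 17.5.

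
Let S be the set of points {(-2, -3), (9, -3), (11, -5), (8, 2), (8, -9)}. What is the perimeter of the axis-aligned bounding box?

48

Width = max x − min x = 11 − (-2) = 13.
Height = max y − min y = 2 − (-9) = 11.
Perimeter = 2(13 + 11) = 48.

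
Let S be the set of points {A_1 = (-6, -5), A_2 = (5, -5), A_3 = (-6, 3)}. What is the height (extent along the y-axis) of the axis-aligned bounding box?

8

max y = 3, min y = -5, so height = 8.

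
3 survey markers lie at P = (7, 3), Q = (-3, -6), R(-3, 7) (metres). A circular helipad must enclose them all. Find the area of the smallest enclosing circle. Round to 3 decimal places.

Side lengths²: PQ² = 181, PR² = 116, QR² = 169.
Since PQ² = 181 < 169 + 116 = 285, the triangle is acute, so the smallest enclosing circle is the circumcircle.
Circumcentre = (0.2, 0.5), r² = 52.49.
Area = π·r² = π·52.49 ≈ 164.902.

164.902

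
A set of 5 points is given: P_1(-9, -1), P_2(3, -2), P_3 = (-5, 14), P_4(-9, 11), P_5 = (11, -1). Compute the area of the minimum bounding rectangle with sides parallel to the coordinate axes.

x ranges over [-9, 11], width 20.
y ranges over [-2, 14], height 16.
Area = 20 × 16 = 320.

320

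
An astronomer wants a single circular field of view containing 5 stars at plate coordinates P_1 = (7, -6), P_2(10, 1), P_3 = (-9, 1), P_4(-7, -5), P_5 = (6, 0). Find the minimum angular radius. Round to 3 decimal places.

9.501

By Welzl's lemma the MEC is supported by two points (diametrically opposite) or three points (on a circumcircle).
The minimum enclosing circle is determined by three boundary points: P_2, P_3, P_4.
Their circumcentre is (0.5, 5/6) with r² = 1625/18.
The farthest remaining point P_1 is at distance² 1601/18 ≤ 1625/18.
r = √(1625/18) ≈ 9.501.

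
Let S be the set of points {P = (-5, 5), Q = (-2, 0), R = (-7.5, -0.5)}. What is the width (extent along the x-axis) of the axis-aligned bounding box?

max x = -2, min x = -7.5, so width = 5.5.

5.5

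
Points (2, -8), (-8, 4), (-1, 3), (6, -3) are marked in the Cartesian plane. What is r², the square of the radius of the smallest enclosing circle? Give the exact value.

By Welzl's lemma the MEC is supported by two points (diametrically opposite) or three points (on a circumcircle).
The minimum enclosing circle is determined by three boundary points: (2, -8), (-8, 4), (6, -3).
Their circumcentre is (-12/7, -13/14) with r² = 12505/196.
The farthest remaining point (-1, 3) is at distance² 3125/196 ≤ 12505/196.

12505/196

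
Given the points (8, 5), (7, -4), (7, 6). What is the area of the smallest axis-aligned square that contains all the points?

The bounding box has width 1 and height 10.
An axis-aligned square enclosing the set must have side ≥ max(width, height).
So the minimum side is max(1, 10) = 10.
Area = 10² = 100.

100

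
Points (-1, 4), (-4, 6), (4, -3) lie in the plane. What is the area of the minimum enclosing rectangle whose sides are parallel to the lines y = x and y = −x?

In coordinates u = x + y, v = x − y the rectangle is axis-aligned; the map (x,y)→(u,v) scales areas by 2.
u-values: 3, 2, 1; range = 3 − 1 = 2.
v-values: -5, -10, 7; range = 7 − (-10) = 17.
Area = (2 × 17) / 2 = 17.

17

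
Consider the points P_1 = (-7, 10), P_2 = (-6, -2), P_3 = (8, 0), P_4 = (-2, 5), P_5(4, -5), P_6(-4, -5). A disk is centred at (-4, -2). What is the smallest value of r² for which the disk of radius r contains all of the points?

153

The required radius is the distance from (-4, -2) to the farthest point.
Squared distances: 153, 4, 148, 53, 73, 9.
Maximum is 153, attained at P_1.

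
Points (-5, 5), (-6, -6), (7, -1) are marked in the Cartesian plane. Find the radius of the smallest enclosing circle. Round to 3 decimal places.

7.478

Call the three points A, B, C in the order given.
Side lengths²: AB² = 122, AC² = 180, BC² = 194.
Since BC² = 194 < 180 + 122 = 302, the triangle is acute, so the smallest enclosing circle is the circumcircle.
Circumcentre = (-11/23, -22/23), r² = 29585/529.
r = √(29585/529) ≈ 7.478.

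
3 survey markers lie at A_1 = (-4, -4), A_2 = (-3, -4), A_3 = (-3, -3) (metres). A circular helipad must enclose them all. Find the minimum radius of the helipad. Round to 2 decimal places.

0.71

Side lengths²: A_1A_2² = 1, A_1A_3² = 2, A_2A_3² = 1.
Since A_1A_3² = 2 ≥ 1 + 1 = 2, the angle opposite A_1A_3 is not acute, so the smallest enclosing circle has A_1A_3 as diameter.
Centre = midpoint of A_1A_3 = (-3.5, -3.5), r² = 2/4 = 0.5.
r = √(0.5) ≈ 0.71.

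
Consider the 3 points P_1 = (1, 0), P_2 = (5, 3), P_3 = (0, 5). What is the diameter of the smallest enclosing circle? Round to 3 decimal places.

5.969

Side lengths²: P_1P_2² = 25, P_1P_3² = 26, P_2P_3² = 29.
Since P_2P_3² = 29 < 26 + 25 = 51, the triangle is acute, so the smallest enclosing circle is the circumcircle.
Circumcentre = (93/46, 129/46), r² = 9425/1058.
Diameter = 2r = 2√(9425/1058) ≈ 5.969.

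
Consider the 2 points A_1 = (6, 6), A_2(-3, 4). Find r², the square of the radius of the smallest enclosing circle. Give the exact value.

21.25

The smallest circle enclosing two points has them as diameter endpoints.
Centre = midpoint = (1.5, 5); r² = |A_1A_2|²/4 = 85/4 = 21.25.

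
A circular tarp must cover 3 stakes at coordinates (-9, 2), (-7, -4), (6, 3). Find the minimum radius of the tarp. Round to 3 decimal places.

7.629

Call the three points A, B, C in the order given.
Side lengths²: AB² = 40, AC² = 226, BC² = 218.
Since AC² = 226 < 218 + 40 = 258, the triangle is acute, so the smallest enclosing circle is the circumcircle.
Circumcentre = (-65/46, 55/46), r² = 61585/1058.
r = √(61585/1058) ≈ 7.629.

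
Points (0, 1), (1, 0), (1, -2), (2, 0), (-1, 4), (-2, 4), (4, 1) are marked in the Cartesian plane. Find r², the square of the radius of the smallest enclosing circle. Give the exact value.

The minimum enclosing circle is determined by three boundary points: (1, -2), (-2, 4), (4, 1).
Their circumcentre is (0.5, 1.5) with r² = 12.5.
The farthest remaining point (-1, 4) is at distance² 8.5 ≤ 12.5.

12.5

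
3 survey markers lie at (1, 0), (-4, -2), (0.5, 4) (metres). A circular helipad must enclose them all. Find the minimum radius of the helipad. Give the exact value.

Call the three points A, B, C in the order given.
Side lengths²: AB² = 29, AC² = 16.25, BC² = 56.25.
Since BC² = 56.25 ≥ 29 + 16.25 = 45.25, the angle opposite BC is not acute, so the smallest enclosing circle has BC as diameter.
Centre = midpoint of BC = (-1.75, 1), r² = 56.25/4 = 14.0625.
r = √(14.0625) = 3.75.

3.75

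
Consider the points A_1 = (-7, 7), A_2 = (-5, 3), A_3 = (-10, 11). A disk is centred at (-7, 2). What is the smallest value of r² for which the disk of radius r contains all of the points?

The required radius is the distance from (-7, 2) to the farthest point.
Squared distances: 25, 5, 90.
Maximum is 90, attained at A_3.

90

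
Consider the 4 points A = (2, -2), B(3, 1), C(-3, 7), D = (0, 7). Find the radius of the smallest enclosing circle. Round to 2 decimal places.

5.15

A smallest enclosing disk is always determined by at most three of the input points on its boundary.
The farthest pair is A–C with squared distance 106. The circle on this segment as diameter has centre (-0.5, 2.5) and r² = 106/4 = 26.5.
Check B: distance² to centre = 14.5 ≤ 26.5, so it lies inside.
All remaining points lie in this disk, and no smaller disk contains both endpoints, so this is the minimum enclosing circle.
r = √(26.5) ≈ 5.15.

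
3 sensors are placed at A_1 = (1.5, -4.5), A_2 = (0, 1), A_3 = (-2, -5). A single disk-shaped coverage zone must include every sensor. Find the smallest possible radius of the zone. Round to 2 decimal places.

3.19

Side lengths²: A_1A_2² = 32.5, A_1A_3² = 12.5, A_2A_3² = 40.
Since A_2A_3² = 40 < 32.5 + 12.5 = 45, the triangle is acute, so the smallest enclosing circle is the circumcircle.
Circumcentre = (-0.625, -2.125), r² = 10.15625.
r = √(10.15625) ≈ 3.19.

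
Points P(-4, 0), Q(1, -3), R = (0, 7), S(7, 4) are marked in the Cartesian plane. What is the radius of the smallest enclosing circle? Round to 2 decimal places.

The minimum enclosing circle of a finite set is fixed by two of the points (as a diameter) or three (as a circumcircle).
The farthest pair is P–S with squared distance 137. The circle on this segment as diameter has centre (1.5, 2) and r² = 137/4 = 34.25.
Check Q: distance² to centre = 25.25 ≤ 34.25, so it lies inside.
All remaining points lie in this disk, and no smaller disk contains both endpoints, so this is the minimum enclosing circle.
r = √(34.25) ≈ 5.85.

5.85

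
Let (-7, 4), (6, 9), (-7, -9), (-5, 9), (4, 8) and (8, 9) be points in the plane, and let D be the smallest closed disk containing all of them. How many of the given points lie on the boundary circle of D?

2

The farthest pair is (-7, -9)–(8, 9) with squared distance 549. The circle on this segment as diameter has centre (0.5, 0) and r² = 549/4 = 137.25.
Check (-7, 4): distance² to centre = 72.25 ≤ 137.25, so it lies inside.
All remaining points lie in this disk, and no smaller disk contains both endpoints, so this is the minimum enclosing circle.
The points at distance exactly r from the centre are (-7, -9), (8, 9) — 2 points.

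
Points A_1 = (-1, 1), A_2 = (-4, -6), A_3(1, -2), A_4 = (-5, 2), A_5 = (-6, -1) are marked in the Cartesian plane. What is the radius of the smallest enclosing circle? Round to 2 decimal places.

The minimum enclosing circle is determined by three boundary points: A_2, A_3, A_4.
Their circumcentre is (-71/22, -81/44) with r² = 34645/1936.
The farthest remaining point A_1 is at distance² 25229/1936 ≤ 34645/1936.
r = √(34645/1936) ≈ 4.23.

4.23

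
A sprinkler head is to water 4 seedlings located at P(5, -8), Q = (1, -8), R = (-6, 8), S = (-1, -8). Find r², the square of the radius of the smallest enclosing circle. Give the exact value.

94.25

A smallest enclosing disk is always determined by at most three of the input points on its boundary.
The farthest pair is P–R with squared distance 377. The circle on this segment as diameter has centre (-0.5, 0) and r² = 377/4 = 94.25.
Check Q: distance² to centre = 66.25 ≤ 94.25, so it lies inside.
All remaining points lie in this disk, and no smaller disk contains both endpoints, so this is the minimum enclosing circle.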